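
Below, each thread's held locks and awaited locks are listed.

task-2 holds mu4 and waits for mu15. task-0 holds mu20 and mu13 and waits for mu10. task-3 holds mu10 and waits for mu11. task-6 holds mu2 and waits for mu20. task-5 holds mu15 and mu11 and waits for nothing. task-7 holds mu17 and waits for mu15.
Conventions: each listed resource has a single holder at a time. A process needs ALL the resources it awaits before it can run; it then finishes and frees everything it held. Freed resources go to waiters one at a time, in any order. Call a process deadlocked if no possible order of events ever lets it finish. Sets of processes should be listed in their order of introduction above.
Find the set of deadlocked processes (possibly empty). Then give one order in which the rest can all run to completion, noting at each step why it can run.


The deadlocked set is empty.
Key observation: no waiting chain loops back on itself — every chain ends at a process that waits on nothing, so everyone eventually runs.
The rest can finish in the order task-5, task-3, task-2, task-0, task-7, task-6.
Walking it through:
  task-5 waits on nothing -> runs at once and releases mu15 and mu11
  run task-3 (all its waits — mu11 — are resolved); releases mu10
  run task-2 (all its waits — mu15 — are resolved); releases mu4
  run task-0 (all its waits — mu10 — are resolved); releases mu20 and mu13
  run task-7 (all its waits — mu15 — are resolved); releases mu17
  run task-6 (all its waits — mu20 — are resolved); releases mu2


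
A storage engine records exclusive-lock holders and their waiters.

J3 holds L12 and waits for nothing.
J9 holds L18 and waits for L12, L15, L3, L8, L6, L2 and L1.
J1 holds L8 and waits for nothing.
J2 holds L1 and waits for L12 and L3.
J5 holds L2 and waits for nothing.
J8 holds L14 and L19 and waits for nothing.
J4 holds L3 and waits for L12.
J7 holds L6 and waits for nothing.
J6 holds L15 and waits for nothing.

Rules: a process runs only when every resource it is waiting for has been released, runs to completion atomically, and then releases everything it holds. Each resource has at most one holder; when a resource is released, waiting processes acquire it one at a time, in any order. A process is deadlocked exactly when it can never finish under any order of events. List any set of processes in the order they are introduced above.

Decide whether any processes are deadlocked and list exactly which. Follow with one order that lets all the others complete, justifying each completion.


No process is deadlocked.
Key observation: the wait graph is acyclic; completion cascades from the unblocked processes through everyone else.
A valid finishing order for the others: J8, J7, J6, J5, J3, J4, J2, J1, J9.
Step-by-step check:
  J8 waits on nothing -> runs at once and releases L14 and L19
  J7 waits on nothing -> runs at once and releases L6
  J6 waits on nothing -> runs at once and releases L15
  J5 waits on nothing -> runs at once and releases L2
  J3 waits on nothing -> runs at once and releases L12
  J4: everything it awaited (L12) is free; runs, freeing L3
  J2: everything it awaited (L12 and L3) is free; runs, freeing L1
  J1 waits on nothing -> runs at once and releases L8
  J9: everything it awaited (L12, L15, L3, L8, L6, L2 and L1) is free; runs, freeing L18


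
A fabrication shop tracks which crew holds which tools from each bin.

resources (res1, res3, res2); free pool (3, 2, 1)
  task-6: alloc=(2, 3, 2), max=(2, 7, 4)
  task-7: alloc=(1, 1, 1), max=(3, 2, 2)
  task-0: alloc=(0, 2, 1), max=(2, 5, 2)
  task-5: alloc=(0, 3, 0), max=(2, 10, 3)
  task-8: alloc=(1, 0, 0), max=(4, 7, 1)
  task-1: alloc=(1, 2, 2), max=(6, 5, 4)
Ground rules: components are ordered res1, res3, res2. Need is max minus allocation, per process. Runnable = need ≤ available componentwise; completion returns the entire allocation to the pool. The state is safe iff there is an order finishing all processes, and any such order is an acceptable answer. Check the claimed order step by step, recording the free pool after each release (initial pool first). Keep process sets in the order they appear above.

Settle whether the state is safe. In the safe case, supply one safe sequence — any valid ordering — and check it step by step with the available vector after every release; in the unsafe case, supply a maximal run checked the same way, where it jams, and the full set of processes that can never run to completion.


The state is SAFE; one workable sequence: task-7, task-0, task-6, task-8, task-1, task-5.
Key observation: the order's first zero-slack moment is task-7 ((2, 1, 1) needed, (3, 2, 1) free — a requested resource with nothing to spare).
Check, step by step:
  pool = (3, 2, 1)
  task-7 needs (2, 1, 1) <= (3, 2, 1) -> finishes; pool += (1, 1, 1) = (4, 3, 2)
  task-0 needs (2, 3, 1) <= (4, 3, 2) -> finishes; pool += (0, 2, 1) = (4, 5, 3)
  task-6 needs (0, 4, 2) <= (4, 5, 3) -> finishes; pool += (2, 3, 2) = (6, 8, 5)
  task-8 needs (3, 7, 1) <= (6, 8, 5) -> finishes; pool += (1, 0, 0) = (7, 8, 5)
  task-1 needs (5, 3, 2) <= (7, 8, 5) -> finishes; pool += (1, 2, 2) = (8, 10, 7)
  task-5 needs (2, 7, 3) <= (8, 10, 7) -> finishes; pool += (0, 3, 0) = (8, 13, 7)


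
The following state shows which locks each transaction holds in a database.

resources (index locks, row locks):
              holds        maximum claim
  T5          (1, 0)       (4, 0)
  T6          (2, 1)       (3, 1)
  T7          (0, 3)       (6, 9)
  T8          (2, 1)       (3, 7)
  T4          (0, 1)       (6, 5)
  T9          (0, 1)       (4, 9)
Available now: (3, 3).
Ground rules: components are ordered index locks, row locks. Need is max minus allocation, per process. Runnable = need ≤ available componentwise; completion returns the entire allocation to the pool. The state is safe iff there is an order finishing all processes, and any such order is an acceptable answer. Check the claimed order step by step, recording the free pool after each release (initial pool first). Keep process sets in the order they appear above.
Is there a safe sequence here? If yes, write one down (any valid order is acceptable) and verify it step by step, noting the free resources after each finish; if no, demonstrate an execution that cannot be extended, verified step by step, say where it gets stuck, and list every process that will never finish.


UNSAFE.
Key observation: no order helps: past T5, T6, T4, the free pool tops out at (6, 5), below what each blocked process needs in row locks.
A maximal execution: T5, T6, T4 — then nothing else fits. Check, step by step:
  pool = (3, 3)
  T5 needs (3, 0) <= (3, 3) -> finishes; pool += (1, 0) = (4, 3)
  T6 needs (1, 0) <= (4, 3) -> finishes; pool += (2, 1) = (6, 4)
  T4 needs (6, 4) <= (6, 4) -> finishes; pool += (0, 1) = (6, 5)
  blocked: T7 wants (6, 6), pool (6, 5) — not enough row locks
  blocked: T8 wants (1, 6), pool (6, 5) — not enough row locks
  blocked: T9 wants (4, 8), pool (6, 5) — not enough row locks
Permanently blocked: T7, T8 and T9.


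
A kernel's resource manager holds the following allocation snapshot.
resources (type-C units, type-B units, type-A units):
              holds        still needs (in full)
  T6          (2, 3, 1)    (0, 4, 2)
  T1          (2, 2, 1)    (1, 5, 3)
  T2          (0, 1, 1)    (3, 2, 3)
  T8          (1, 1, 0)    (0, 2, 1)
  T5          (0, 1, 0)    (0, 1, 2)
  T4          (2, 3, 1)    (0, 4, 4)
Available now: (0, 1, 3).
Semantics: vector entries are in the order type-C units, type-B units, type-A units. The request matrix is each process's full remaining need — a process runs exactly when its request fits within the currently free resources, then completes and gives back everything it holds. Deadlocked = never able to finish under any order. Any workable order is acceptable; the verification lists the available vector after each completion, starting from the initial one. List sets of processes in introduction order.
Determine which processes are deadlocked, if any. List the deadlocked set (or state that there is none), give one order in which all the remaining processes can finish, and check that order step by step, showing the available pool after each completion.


The deadlocked set is T6, T1, T2 and T4.
Key observation: after T5, T8 the pool peaks at (1, 3, 3), and each blocked process is short somewhere: T6 on type-B units; T1 on type-B units; T2 on type-C units; T4 on type-B units, type-A units.
The rest can finish in the order T5, T8. Check, step by step:
  pool = (0, 1, 3)
  run T5 (needs (0, 1, 2), free (0, 1, 3)); after release of (0, 1, 0) the pool is (0, 2, 3)
  run T8 (needs (0, 2, 1), free (0, 2, 3)); after release of (1, 1, 0) the pool is (1, 3, 3)
The blocked processes can never fit:
  blocked: T6 wants (0, 4, 2), pool (1, 3, 3) — not enough type-B units
  blocked: T1 wants (1, 5, 3), pool (1, 3, 3) — not enough type-B units
  blocked: T2 wants (3, 2, 3), pool (1, 3, 3) — not enough type-C units
  blocked: T4 wants (0, 4, 4), pool (1, 3, 3) — not enough type-B units and type-A units


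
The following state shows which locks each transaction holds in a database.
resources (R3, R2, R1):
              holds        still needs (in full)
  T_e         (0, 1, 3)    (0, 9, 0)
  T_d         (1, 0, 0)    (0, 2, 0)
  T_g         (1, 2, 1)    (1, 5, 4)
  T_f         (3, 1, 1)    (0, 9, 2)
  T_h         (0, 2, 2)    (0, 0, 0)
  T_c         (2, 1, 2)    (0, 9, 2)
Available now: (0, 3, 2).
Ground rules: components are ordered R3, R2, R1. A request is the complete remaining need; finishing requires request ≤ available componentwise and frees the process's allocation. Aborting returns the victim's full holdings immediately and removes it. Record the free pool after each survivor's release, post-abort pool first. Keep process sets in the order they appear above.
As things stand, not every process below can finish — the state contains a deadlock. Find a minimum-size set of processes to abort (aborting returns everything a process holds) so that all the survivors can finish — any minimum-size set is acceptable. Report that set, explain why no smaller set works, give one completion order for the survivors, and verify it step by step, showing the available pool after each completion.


Abort T_e and T_f.
Key observation: T_c could never have finished before the abort; with (3, 2, 4) returned by T_e and T_f, it fits at step 4.
Minimality, checking each single-abort alternative: T_e alone leaves T_f blocked (short on R2); T_d alone leaves T_e blocked (short on R2); T_g alone leaves T_e blocked (short on R2); T_f alone leaves T_e blocked (short on R2); T_h alone leaves T_e blocked (short on R2); T_c alone leaves T_e blocked (short on R2).
The survivors complete as T_h, T_g, T_d, T_c. Step-by-step check (starting from the post-abort pool):
  pool = (3, 5, 6)
  T_h needs (0, 0, 0) <= (3, 5, 6) -> finishes; pool += (0, 2, 2) = (3, 7, 8)
  T_g needs (1, 5, 4) <= (3, 7, 8) -> finishes; pool += (1, 2, 1) = (4, 9, 9)
  T_d needs (0, 2, 0) <= (4, 9, 9) -> finishes; pool += (1, 0, 0) = (5, 9, 9)
  T_c needs (0, 9, 2) <= (5, 9, 9) -> finishes; pool += (2, 1, 2) = (7, 10, 11)


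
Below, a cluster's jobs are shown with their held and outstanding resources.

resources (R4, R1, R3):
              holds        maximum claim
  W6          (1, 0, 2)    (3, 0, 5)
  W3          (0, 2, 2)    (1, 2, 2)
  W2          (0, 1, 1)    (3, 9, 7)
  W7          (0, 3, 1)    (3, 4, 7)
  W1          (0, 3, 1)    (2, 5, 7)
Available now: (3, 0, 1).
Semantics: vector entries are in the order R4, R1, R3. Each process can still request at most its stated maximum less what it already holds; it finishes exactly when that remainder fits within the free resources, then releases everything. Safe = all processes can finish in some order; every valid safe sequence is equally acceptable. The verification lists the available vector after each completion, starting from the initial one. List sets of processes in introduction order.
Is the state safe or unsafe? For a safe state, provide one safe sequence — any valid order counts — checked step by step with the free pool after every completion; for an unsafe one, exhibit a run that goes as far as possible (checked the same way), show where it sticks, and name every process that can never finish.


UNSAFE — no complete ordering exists.
Key observation: the wall is R3: completing W3, W6 brings the pool only to (4, 2, 5), and all the rest need more.
Going as far as possible: W3, W6; after that, nothing fits. Step-by-step check:
  pool = (3, 0, 1)
  W3 needs (1, 0, 0) <= (3, 0, 1) -> finishes; pool += (0, 2, 2) = (3, 2, 3)
  W6 needs (2, 0, 3) <= (3, 2, 3) -> finishes; pool += (1, 0, 2) = (4, 2, 5)
  W2 cannot run: need (3, 8, 6) vs free (4, 2, 5) (insufficient R1 and R3)
  W7 cannot run: need (3, 1, 6) vs free (4, 2, 5) (insufficient R3)
  W1 cannot run: need (2, 2, 6) vs free (4, 2, 5) (insufficient R3)
Permanently blocked: W2, W7 and W1.


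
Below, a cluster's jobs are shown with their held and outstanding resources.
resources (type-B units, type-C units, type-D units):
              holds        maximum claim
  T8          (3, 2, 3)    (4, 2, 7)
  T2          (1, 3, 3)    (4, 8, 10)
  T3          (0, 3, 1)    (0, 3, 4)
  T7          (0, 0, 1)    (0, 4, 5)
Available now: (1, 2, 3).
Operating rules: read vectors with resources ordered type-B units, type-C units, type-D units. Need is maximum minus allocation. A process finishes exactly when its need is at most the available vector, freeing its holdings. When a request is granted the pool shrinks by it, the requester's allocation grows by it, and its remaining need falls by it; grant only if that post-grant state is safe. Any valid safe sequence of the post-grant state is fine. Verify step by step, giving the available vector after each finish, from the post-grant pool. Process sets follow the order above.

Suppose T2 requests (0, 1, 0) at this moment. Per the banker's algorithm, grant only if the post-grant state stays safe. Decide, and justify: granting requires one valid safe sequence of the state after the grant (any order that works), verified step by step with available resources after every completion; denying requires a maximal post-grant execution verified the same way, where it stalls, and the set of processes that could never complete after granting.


GRANT: granting preserves safety; a valid post-grant sequence is T3, T8, T2, T7.
Key observation: even at the reduced pool (1, 1, 3), T3 fits immediately, so safety survives the grant.
Check on the post-grant state, step by step:
  pool = (1, 1, 3)
  T3 needs (0, 0, 3) <= (1, 1, 3) -> finishes; pool += (0, 3, 1) = (1, 4, 4)
  T8 needs (1, 0, 4) <= (1, 4, 4) -> finishes; pool += (3, 2, 3) = (4, 6, 7)
  T2 needs (3, 4, 7) <= (4, 6, 7) -> finishes; pool += (1, 4, 3) = (5, 10, 10)
  T7 needs (0, 4, 4) <= (5, 10, 10) -> finishes; pool += (0, 0, 1) = (5, 10, 11)


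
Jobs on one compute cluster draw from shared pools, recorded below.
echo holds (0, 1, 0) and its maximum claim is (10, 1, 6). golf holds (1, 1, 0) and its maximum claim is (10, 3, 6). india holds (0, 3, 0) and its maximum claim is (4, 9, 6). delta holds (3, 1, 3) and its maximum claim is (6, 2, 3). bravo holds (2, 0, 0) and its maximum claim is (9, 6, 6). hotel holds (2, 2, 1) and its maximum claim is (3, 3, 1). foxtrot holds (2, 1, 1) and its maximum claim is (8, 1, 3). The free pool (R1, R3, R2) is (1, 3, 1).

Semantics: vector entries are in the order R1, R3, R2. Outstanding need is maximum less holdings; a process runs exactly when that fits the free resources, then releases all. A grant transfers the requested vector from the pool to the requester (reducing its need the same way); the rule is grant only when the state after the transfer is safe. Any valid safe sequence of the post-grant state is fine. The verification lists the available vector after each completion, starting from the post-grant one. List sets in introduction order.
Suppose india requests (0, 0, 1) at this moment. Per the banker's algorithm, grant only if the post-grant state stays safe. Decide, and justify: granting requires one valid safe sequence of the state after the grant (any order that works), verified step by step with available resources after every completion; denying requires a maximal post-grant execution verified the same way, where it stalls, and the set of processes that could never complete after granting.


GRANT: granting preserves safety; a valid post-grant sequence is hotel, delta, foxtrot, india, bravo, echo, golf.
Key observation: the transfer keeps a workable pool ((1, 3, 0)); hotel starts the safe sequence.
Step-by-step check of the post-grant state:
  pool = (1, 3, 0)
  hotel: need (1, 1, 0) fits (1, 3, 0); releases (2, 2, 1), pool now (3, 5, 1)
  delta: need (3, 1, 0) fits (3, 5, 1); releases (3, 1, 3), pool now (6, 6, 4)
  foxtrot: need (6, 0, 2) fits (6, 6, 4); releases (2, 1, 1), pool now (8, 7, 5)
  india: need (4, 6, 5) fits (8, 7, 5); releases (0, 3, 1), pool now (8, 10, 6)
  bravo: need (7, 6, 6) fits (8, 10, 6); releases (2, 0, 0), pool now (10, 10, 6)
  echo: need (10, 0, 6) fits (10, 10, 6); releases (0, 1, 0), pool now (10, 11, 6)
  golf: need (9, 2, 6) fits (10, 11, 6); releases (1, 1, 0), pool now (11, 12, 6)


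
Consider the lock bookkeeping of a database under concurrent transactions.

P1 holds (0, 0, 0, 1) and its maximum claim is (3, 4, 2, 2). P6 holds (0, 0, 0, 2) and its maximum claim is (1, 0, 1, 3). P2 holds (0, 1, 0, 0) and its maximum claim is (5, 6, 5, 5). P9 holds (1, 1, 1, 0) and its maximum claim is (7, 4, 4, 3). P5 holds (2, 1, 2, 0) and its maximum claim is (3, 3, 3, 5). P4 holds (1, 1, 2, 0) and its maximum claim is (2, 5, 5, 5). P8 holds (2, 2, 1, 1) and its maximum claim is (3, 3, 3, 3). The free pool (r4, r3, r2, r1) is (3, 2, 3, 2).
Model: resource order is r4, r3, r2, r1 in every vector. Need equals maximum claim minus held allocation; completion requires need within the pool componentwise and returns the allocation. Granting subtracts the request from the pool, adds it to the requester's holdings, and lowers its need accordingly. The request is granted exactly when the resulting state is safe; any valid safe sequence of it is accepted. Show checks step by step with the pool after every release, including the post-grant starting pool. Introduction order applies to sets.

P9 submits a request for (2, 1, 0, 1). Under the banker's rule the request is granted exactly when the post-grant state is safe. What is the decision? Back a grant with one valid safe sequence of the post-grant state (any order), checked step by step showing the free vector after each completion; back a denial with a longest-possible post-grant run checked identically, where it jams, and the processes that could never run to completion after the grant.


DENY: after the grant no complete ordering would exist.
Key observation: after P6, P8 the pool peaks at (3, 3, 4, 4), and each blocked process is short somewhere: P1 on r3; P2 on r4, r3, r2, r1; P9 on r4; P5 on r1; P4 on r3, r1.
After a pretend grant, a maximal execution: P6, P8 — then nothing else fits. Step-by-step check:
  pool = (1, 1, 3, 1)
  P6: need (1, 0, 1, 1) fits (1, 1, 3, 1); releases (0, 0, 0, 2), pool now (1, 1, 3, 3)
  P8: need (1, 1, 2, 2) fits (1, 1, 3, 3); releases (2, 2, 1, 1), pool now (3, 3, 4, 4)
  P1 cannot run: need (3, 4, 2, 1) vs free (3, 3, 4, 4) (insufficient r3)
  P2 cannot run: need (5, 5, 5, 5) vs free (3, 3, 4, 4) (insufficient r4, r3, r2 and r1)
  P9 cannot run: need (4, 2, 3, 2) vs free (3, 3, 4, 4) (insufficient r4)
  P5 cannot run: need (1, 2, 1, 5) vs free (3, 3, 4, 4) (insufficient r1)
  P4 cannot run: need (1, 4, 3, 5) vs free (3, 3, 4, 4) (insufficient r3 and r1)
Post-grant, the permanently blocked set is P1, P2, P9, P5 and P4.


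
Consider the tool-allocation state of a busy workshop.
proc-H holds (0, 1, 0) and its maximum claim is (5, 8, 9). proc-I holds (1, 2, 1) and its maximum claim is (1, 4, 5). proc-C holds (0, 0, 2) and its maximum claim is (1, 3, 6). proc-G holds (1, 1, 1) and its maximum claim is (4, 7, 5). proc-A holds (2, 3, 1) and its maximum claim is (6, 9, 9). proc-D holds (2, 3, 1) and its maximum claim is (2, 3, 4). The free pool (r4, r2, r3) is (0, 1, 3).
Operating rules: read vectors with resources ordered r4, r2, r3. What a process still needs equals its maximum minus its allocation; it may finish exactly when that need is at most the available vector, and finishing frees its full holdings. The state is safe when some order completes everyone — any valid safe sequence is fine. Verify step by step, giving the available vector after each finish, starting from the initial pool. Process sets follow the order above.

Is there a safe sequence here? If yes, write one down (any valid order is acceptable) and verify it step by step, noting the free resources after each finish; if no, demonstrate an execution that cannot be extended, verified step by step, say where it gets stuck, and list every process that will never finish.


SAFE, for example via the order proc-D, proc-I, proc-C, proc-G, proc-A, proc-H.
Key observation: the first exact fit in this order is proc-D — it needs (0, 0, 3) with (0, 1, 3) free, meeting a requested resource to the last unit.
Check, step by step:
  pool = (0, 1, 3)
  proc-D: need (0, 0, 3) fits (0, 1, 3); releases (2, 3, 1), pool now (2, 4, 4)
  proc-I: need (0, 2, 4) fits (2, 4, 4); releases (1, 2, 1), pool now (3, 6, 5)
  proc-C: need (1, 3, 4) fits (3, 6, 5); releases (0, 0, 2), pool now (3, 6, 7)
  proc-G: need (3, 6, 4) fits (3, 6, 7); releases (1, 1, 1), pool now (4, 7, 8)
  proc-A: need (4, 6, 8) fits (4, 7, 8); releases (2, 3, 1), pool now (6, 10, 9)
  proc-H: need (5, 7, 9) fits (6, 10, 9); releases (0, 1, 0), pool now (6, 11, 9)


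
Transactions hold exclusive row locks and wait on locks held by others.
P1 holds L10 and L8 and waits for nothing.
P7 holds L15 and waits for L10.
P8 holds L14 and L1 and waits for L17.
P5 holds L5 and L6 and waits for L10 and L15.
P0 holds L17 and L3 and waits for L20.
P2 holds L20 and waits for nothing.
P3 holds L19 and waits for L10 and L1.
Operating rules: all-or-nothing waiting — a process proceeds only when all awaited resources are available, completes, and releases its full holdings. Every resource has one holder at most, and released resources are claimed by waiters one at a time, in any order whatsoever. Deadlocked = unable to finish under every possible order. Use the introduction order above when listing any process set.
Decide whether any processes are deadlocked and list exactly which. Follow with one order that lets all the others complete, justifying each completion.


Nothing here is deadlocked.
Key observation: the wait relation is loop-free; peeling off processes with no waits unwinds the whole state.
One completion order for the rest: P1, P2, P0, P7, P8, P3, P5.
Step-by-step check:
  run P1 (it waits on nothing); releases L10 and L8
  run P2 (it waits on nothing); releases L20
  P0: everything it awaited (L20) is free; runs, freeing L17 and L3
  P7: everything it awaited (L10) is free; runs, freeing L15
  P8: everything it awaited (L17) is free; runs, freeing L14 and L1
  P3: everything it awaited (L10 and L1) is free; runs, freeing L19
  P5: everything it awaited (L10 and L15) is free; runs, freeing L5 and L6


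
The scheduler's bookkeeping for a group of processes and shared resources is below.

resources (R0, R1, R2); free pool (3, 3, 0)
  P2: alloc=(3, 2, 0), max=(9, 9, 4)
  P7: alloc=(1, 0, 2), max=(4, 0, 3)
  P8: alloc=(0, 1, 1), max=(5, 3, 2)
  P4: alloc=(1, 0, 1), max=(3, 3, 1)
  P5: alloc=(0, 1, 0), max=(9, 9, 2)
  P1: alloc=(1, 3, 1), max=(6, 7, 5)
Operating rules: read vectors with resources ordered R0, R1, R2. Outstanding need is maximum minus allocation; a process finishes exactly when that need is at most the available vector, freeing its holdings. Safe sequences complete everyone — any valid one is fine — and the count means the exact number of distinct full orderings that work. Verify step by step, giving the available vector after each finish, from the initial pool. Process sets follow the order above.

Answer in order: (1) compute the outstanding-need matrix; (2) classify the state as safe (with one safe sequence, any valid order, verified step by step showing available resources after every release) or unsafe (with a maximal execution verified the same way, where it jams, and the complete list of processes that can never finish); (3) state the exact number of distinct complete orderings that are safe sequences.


(1) Outstanding need per process (order R0, R1, R2):
  P2: (6, 7, 4)
  P7: (3, 0, 1)
  P8: (5, 2, 1)
  P4: (2, 3, 0)
  P5: (9, 8, 2)
  P1: (5, 4, 4)
(2) SAFE — a valid safe sequence is P4, P7, P8, P1, P2, P5.
Key observation: P4 marks the first exact bind of the order: its need (2, 3, 0) fits the free (3, 3, 0) with zero slack on a requested resource.
Step-by-step check:
  pool = (3, 3, 0)
  run P4 (needs (2, 3, 0), free (3, 3, 0)); after release of (1, 0, 1) the pool is (4, 3, 1)
  run P7 (needs (3, 0, 1), free (4, 3, 1)); after release of (1, 0, 2) the pool is (5, 3, 3)
  run P8 (needs (5, 2, 1), free (5, 3, 3)); after release of (0, 1, 1) the pool is (5, 4, 4)
  run P1 (needs (5, 4, 4), free (5, 4, 4)); after release of (1, 3, 1) the pool is (6, 7, 5)
  run P2 (needs (6, 7, 4), free (6, 7, 5)); after release of (3, 2, 0) the pool is (9, 9, 5)
  run P5 (needs (9, 8, 2), free (9, 9, 5)); after release of (0, 1, 0) the pool is (9, 10, 5)
(3) The exact count: 1 of the possible complete orderings is a safe sequence.


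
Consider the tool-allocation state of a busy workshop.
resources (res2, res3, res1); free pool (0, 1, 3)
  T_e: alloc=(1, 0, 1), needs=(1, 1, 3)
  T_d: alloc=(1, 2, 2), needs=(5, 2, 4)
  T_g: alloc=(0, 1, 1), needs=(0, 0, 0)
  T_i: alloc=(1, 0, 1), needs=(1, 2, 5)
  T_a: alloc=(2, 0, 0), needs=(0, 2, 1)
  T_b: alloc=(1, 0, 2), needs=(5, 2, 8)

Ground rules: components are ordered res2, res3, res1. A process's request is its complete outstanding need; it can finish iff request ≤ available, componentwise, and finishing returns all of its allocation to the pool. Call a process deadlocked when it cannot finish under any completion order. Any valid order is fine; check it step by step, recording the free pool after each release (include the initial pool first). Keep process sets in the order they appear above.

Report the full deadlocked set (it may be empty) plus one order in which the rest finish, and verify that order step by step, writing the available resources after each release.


The deadlocked set is T_d and T_b.
Key observation: the pool after T_g, T_a, T_e, T_i is (4, 2, 6); every surviving request exceeds it in res2, so progress ends there.
One completion order for the rest: T_g, T_a, T_e, T_i. Walking it through:
  pool = (0, 1, 3)
  T_g: need (0, 0, 0) fits (0, 1, 3); releases (0, 1, 1), pool now (0, 2, 4)
  T_a: need (0, 2, 1) fits (0, 2, 4); releases (2, 0, 0), pool now (2, 2, 4)
  T_e: need (1, 1, 3) fits (2, 2, 4); releases (1, 0, 1), pool now (3, 2, 5)
  T_i: need (1, 2, 5) fits (3, 2, 5); releases (1, 0, 1), pool now (4, 2, 6)
The blocked processes can never fit:
  T_d still needs (5, 2, 4) but only (4, 2, 6) is free — short on res2
  T_b still needs (5, 2, 8) but only (4, 2, 6) is free — short on res2 and res1


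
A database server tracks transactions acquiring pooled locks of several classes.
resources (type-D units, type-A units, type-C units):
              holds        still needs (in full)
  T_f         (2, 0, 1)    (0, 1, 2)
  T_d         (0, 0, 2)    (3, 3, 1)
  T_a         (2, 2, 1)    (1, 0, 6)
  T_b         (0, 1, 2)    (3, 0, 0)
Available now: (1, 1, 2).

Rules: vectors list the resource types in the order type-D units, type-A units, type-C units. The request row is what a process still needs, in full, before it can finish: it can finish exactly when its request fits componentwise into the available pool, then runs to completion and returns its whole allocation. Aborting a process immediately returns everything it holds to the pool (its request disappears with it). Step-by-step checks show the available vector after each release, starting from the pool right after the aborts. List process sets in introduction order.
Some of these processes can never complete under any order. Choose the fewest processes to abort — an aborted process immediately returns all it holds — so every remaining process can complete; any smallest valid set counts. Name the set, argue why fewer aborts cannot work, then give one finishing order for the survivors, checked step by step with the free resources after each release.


Abort T_d.
Key observation: no ordering could ever have run T_a before the abort of T_d; with (0, 0, 2) back in the pool it fits at step 3.
No smaller set exists: with zero aborts the deadlock remains.
Survivors finish in the order: T_f, T_b, T_a. Walking it through (pool after the aborts first):
  pool = (1, 1, 4)
  T_f needs (0, 1, 2) <= (1, 1, 4) -> finishes; pool += (2, 0, 1) = (3, 1, 5)
  T_b needs (3, 0, 0) <= (3, 1, 5) -> finishes; pool += (0, 1, 2) = (3, 2, 7)
  T_a needs (1, 0, 6) <= (3, 2, 7) -> finishes; pool += (2, 2, 1) = (5, 4, 8)


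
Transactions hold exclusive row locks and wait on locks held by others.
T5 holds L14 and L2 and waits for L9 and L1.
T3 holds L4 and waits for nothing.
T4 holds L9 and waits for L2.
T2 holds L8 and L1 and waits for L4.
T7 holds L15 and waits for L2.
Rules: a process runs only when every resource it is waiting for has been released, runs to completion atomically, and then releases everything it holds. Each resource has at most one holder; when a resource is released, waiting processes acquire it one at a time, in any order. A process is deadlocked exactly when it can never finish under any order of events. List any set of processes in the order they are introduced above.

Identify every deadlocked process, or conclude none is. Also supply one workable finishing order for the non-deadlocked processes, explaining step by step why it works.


Deadlocked: T5, T4 and T7.
Key observation: the cycle T5 -> T4 -> T5 can never break — each member waits on the next; T7 waits into the deadlock from upstream.
A valid finishing order for the others: T3, T2.
Check, step by step:
  run T3 (it waits on nothing); releases L4
  run T2 (all its waits — L4 — are resolved); releases L8 and L1


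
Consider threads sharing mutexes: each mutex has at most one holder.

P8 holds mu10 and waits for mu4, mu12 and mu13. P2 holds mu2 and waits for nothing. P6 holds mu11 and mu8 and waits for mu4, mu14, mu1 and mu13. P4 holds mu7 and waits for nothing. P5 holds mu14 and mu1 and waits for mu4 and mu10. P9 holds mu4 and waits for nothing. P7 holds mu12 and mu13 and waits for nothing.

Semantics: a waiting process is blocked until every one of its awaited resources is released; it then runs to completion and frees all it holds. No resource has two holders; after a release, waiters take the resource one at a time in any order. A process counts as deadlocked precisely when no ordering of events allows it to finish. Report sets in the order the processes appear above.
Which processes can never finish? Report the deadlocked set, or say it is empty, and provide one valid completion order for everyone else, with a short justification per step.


No process is deadlocked.
Key observation: although several processes wait, no cycle exists — each chain bottoms out at a free runner.
The rest can finish in the order P2, P9, P7, P8, P5, P4, P6.
Step-by-step check:
  P2: no waits; runs immediately, freeing mu2
  P9: no waits; runs immediately, freeing mu4
  P7: no waits; runs immediately, freeing mu12 and mu13
  run P8 (all its waits — mu4, mu12 and mu13 — are resolved); releases mu10
  run P5 (all its waits — mu4 and mu10 — are resolved); releases mu14 and mu1
  P4: no waits; runs immediately, freeing mu7
  run P6 (all its waits — mu4, mu14, mu1 and mu13 — are resolved); releases mu11 and mu8


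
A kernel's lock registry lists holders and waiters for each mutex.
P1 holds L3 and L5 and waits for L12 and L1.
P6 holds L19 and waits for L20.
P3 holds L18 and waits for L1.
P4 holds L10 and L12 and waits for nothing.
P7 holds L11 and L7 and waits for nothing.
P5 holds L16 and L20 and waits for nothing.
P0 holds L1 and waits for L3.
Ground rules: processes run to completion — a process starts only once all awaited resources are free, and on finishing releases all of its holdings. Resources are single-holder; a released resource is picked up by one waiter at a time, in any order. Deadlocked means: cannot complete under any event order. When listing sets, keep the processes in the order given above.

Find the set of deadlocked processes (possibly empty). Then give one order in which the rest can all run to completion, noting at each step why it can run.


The deadlocked set is P1, P3 and P0.
Key observation: the loop P1 -> P0 -> P1 blocks itself forever; P3 waits into the deadlock from upstream.
One completion order for the rest: P7, P5, P4, P6.
Walking it through:
  P7 waits on nothing -> runs at once and releases L11 and L7
  P5 waits on nothing -> runs at once and releases L16 and L20
  P4 waits on nothing -> runs at once and releases L10 and L12
  run P6 (all its waits — L20 — are resolved); releases L19


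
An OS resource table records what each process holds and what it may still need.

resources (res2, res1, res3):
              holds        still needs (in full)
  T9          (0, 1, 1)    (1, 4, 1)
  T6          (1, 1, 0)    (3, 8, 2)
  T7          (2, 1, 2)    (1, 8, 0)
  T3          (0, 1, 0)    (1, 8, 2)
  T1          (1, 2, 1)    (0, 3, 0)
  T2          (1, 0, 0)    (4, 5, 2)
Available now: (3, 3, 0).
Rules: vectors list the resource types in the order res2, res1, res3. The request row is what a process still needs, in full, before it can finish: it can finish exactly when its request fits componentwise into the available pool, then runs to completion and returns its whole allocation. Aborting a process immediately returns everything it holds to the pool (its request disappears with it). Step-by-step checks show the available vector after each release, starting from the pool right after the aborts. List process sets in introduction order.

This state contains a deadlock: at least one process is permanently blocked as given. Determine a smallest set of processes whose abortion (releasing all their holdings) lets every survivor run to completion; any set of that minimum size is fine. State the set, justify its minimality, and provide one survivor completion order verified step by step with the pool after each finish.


Abort T6 and T3.
Key observation: the deadlocked T7 becomes finishable only because T6 and T3 released (1, 2, 0); it completes at step 3 below.
Minimality, checking each single-abort alternative: T9 alone leaves T6 blocked (short on res1); T6 alone leaves T7 blocked (short on res1); T7 alone leaves T6 blocked (short on res1); T3 alone leaves T6 blocked (short on res1); T1 alone leaves T6 blocked (short on res1); T2 alone leaves T6 blocked (short on res1).
One survivor order: T1, T9, T7, T2. Step-by-step check (post-abort pool first):
  pool = (4, 5, 0)
  run T1 (needs (0, 3, 0), free (4, 5, 0)); after release of (1, 2, 1) the pool is (5, 7, 1)
  run T9 (needs (1, 4, 1), free (5, 7, 1)); after release of (0, 1, 1) the pool is (5, 8, 2)
  run T7 (needs (1, 8, 0), free (5, 8, 2)); after release of (2, 1, 2) the pool is (7, 9, 4)
  run T2 (needs (4, 5, 2), free (7, 9, 4)); after release of (1, 0, 0) the pool is (8, 9, 4)


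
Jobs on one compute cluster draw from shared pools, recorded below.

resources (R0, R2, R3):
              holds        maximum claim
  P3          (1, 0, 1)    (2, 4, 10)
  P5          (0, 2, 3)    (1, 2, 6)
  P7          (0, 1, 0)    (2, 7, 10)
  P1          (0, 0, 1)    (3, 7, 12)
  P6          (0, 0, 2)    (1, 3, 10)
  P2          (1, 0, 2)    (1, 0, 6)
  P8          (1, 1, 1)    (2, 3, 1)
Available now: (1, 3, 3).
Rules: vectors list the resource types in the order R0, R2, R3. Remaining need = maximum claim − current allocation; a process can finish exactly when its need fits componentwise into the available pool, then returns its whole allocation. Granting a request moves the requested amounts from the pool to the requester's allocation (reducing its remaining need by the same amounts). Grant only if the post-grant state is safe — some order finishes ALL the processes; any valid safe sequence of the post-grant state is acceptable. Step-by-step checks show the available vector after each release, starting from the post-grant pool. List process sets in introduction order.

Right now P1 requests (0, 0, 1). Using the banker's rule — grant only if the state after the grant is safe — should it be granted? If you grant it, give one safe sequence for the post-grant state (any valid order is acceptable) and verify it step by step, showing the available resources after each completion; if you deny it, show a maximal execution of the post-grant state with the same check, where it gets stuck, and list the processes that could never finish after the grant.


GRANT. The post-grant state is safe; one safe sequence: P8, P5, P2, P6, P7, P1, P3.
Key observation: (1, 3, 2) free after granting still covers P8 first, and each release covers the next.
Verifying the post-grant state step by step:
  pool = (1, 3, 2)
  run P8 (needs (1, 2, 0), free (1, 3, 2)); after release of (1, 1, 1) the pool is (2, 4, 3)
  run P5 (needs (1, 0, 3), free (2, 4, 3)); after release of (0, 2, 3) the pool is (2, 6, 6)
  run P2 (needs (0, 0, 4), free (2, 6, 6)); after release of (1, 0, 2) the pool is (3, 6, 8)
  run P6 (needs (1, 3, 8), free (3, 6, 8)); after release of (0, 0, 2) the pool is (3, 6, 10)
  run P7 (needs (2, 6, 10), free (3, 6, 10)); after release of (0, 1, 0) the pool is (3, 7, 10)
  run P1 (needs (3, 7, 10), free (3, 7, 10)); after release of (0, 0, 2) the pool is (3, 7, 12)
  run P3 (needs (1, 4, 9), free (3, 7, 12)); after release of (1, 0, 1) the pool is (4, 7, 13)


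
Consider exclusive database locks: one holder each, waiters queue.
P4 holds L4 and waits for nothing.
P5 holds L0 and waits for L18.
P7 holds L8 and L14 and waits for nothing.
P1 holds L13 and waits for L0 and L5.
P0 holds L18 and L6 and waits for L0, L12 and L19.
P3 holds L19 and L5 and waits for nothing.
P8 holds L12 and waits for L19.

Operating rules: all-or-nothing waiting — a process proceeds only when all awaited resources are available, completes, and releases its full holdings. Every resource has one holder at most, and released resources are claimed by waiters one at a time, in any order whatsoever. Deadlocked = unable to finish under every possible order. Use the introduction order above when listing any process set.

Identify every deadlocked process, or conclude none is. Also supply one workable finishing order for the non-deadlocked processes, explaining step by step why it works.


The deadlocked set is P5, P1 and P0.
Key observation: the wait chain closes on itself along P5 -> P0 -> P5; P1 waits into the deadlock from upstream.
One completion order for the rest: P3, P8, P7, P4.
Step-by-step check:
  P3: no waits; runs immediately, freeing L19 and L5
  run P8 (all its waits — L19 — are resolved); releases L12
  P7: no waits; runs immediately, freeing L8 and L14
  P4: no waits; runs immediately, freeing L4


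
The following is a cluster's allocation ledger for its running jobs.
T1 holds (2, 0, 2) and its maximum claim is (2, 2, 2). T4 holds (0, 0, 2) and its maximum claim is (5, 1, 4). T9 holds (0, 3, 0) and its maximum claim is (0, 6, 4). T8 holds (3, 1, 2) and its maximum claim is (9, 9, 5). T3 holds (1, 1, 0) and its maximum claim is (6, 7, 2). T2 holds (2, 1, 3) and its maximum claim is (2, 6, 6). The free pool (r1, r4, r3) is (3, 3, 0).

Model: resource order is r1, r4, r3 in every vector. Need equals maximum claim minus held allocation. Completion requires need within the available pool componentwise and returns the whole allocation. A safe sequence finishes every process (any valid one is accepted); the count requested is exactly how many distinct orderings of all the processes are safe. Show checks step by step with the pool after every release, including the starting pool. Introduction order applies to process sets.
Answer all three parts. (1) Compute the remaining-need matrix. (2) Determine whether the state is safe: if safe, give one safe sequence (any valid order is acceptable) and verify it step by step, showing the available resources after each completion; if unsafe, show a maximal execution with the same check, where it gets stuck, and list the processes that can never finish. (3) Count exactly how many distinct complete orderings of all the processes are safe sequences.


(1) Remaining need (order r1, r4, r3):
  T1: (0, 2, 0)
  T4: (5, 1, 2)
  T9: (0, 3, 4)
  T8: (6, 8, 3)
  T3: (5, 6, 2)
  T2: (0, 5, 3)
(2) The state is SAFE; one workable sequence: T1, T4, T9, T3, T2, T8.
Key observation: T4 marks the first exact bind of the order: its need (5, 1, 2) fits the free (5, 3, 2) with zero slack on a requested resource.
Verifying each step:
  pool = (3, 3, 0)
  T1: need (0, 2, 0) fits (3, 3, 0); releases (2, 0, 2), pool now (5, 3, 2)
  T4: need (5, 1, 2) fits (5, 3, 2); releases (0, 0, 2), pool now (5, 3, 4)
  T9: need (0, 3, 4) fits (5, 3, 4); releases (0, 3, 0), pool now (5, 6, 4)
  T3: need (5, 6, 2) fits (5, 6, 4); releases (1, 1, 0), pool now (6, 7, 4)
  T2: need (0, 5, 3) fits (6, 7, 4); releases (2, 1, 3), pool now (8, 8, 7)
  T8: need (6, 8, 3) fits (8, 8, 7); releases (3, 1, 2), pool now (11, 9, 9)
(3) Exactly 2 of the possible complete orderings are safe sequences.
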